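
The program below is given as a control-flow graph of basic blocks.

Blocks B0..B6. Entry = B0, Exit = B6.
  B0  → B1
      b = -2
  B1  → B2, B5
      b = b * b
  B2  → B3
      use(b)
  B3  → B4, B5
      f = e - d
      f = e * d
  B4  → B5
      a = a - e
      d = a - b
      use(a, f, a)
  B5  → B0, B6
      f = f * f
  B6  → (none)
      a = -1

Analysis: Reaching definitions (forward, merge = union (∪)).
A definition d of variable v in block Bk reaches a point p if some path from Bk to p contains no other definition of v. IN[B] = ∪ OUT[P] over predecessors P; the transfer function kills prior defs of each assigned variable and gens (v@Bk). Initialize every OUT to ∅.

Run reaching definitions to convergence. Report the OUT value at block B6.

Answer: {a@B6, b@B1, d@B4, f@B5}

Trace:
Converged values:
  B0: | IN={a@B4, b@B1, d@B4, f@B5} | OUT={a@B4, b@B0, d@B4, f@B5}
  B1: | IN={a@B4, b@B0, d@B4, f@B5} | OUT={a@B4, b@B1, d@B4, f@B5}
  B2: | IN={a@B4, b@B1, d@B4, f@B5} | OUT={a@B4, b@B1, d@B4, f@B5}
  B3: | IN={a@B4, b@B1, d@B4, f@B5} | OUT={a@B4, b@B1, d@B4, f@B3}
  B4: | IN={a@B4, b@B1, d@B4, f@B3} | OUT={a@B4, b@B1, d@B4, f@B3}
  B5: | IN={a@B4, b@B1, d@B4, f@B3, f@B5} | OUT={a@B4, b@B1, d@B4, f@B5}
  B6: | IN={a@B4, b@B1, d@B4, f@B5} | OUT={a@B6, b@B1, d@B4, f@B5}

Merge at B6: IN[B6] = OUT[B5] = {a@B4, b@B1, d@B4, f@B5}
Applying B6's transfer function to that IN value gives OUT[B6] (row B6 above).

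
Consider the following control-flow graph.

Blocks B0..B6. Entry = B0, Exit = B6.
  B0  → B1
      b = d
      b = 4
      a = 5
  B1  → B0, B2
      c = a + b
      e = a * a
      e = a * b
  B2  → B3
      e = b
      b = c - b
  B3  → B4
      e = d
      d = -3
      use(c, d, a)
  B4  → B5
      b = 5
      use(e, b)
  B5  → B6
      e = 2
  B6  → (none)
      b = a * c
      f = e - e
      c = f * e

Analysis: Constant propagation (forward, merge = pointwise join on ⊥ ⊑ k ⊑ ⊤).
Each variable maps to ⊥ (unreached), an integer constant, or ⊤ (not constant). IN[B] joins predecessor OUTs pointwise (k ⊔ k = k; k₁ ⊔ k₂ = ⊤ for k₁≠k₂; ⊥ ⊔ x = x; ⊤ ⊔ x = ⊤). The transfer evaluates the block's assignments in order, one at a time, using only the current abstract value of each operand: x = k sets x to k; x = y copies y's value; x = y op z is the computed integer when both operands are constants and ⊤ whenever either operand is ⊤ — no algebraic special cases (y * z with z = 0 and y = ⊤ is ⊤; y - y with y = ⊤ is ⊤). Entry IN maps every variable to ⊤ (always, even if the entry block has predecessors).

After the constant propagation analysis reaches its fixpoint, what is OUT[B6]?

Answer: {a: 5, b: 45, c: 0, d: -3, e: 2, f: 0}

Derivation:
Per-block solution:
  B0: | IN=(all ⊤) | OUT={a:5, b:4; rest ⊤}
  B1: | IN={a:5, b:4; rest ⊤} | OUT={a:5, b:4, c:9, e:20; rest ⊤}
  B2: | IN={a:5, b:4, c:9, e:20; rest ⊤} | OUT={a:5, b:5, c:9, e:4; rest ⊤}
  B3: | IN={a:5, b:5, c:9, e:4; rest ⊤} | OUT={a:5, b:5, c:9, d:-3; rest ⊤}
  B4: | IN={a:5, b:5, c:9, d:-3; rest ⊤} | OUT={a:5, b:5, c:9, d:-3; rest ⊤}
  B5: | IN={a:5, b:5, c:9, d:-3; rest ⊤} | OUT={a:5, b:5, c:9, d:-3, e:2; rest ⊤}
  B6: | IN={a:5, b:5, c:9, d:-3, e:2; rest ⊤} | OUT={a:5, b:45, c:0, d:-3, e:2, f:0; rest ⊤}

Merge at B6: IN[B6] = OUT[B5] = {a: 5, b: 5, c: 9, d: -3, e: 2, f: ⊤}
Applying B6's transfer function to that IN value gives OUT[B6] (row B6 above).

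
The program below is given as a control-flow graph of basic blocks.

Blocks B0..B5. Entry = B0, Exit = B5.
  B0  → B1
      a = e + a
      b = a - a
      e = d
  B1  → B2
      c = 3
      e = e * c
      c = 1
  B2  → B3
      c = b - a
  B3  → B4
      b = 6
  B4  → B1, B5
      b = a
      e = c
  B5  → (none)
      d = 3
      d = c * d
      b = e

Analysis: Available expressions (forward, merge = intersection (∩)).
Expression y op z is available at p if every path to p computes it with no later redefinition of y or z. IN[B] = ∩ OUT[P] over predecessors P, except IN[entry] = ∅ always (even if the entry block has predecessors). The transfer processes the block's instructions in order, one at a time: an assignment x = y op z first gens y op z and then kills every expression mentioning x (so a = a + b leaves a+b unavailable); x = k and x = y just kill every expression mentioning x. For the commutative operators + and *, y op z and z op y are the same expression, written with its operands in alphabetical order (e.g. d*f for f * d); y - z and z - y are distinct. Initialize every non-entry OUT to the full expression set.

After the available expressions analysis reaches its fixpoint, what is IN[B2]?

Converged values:
  B0:   IN={}   OUT={a-a}
  B1:   IN={a-a}   OUT={a-a}
  B2:   IN={a-a}   OUT={a-a, b-a}
  B3:   IN={a-a, b-a}   OUT={a-a}
  B4:   IN={a-a}   OUT={a-a}
  B5:   IN={a-a}   OUT={a-a}

Merge at B2: IN[B2] = OUT[B1] = {a-a}

Answer: {a-a}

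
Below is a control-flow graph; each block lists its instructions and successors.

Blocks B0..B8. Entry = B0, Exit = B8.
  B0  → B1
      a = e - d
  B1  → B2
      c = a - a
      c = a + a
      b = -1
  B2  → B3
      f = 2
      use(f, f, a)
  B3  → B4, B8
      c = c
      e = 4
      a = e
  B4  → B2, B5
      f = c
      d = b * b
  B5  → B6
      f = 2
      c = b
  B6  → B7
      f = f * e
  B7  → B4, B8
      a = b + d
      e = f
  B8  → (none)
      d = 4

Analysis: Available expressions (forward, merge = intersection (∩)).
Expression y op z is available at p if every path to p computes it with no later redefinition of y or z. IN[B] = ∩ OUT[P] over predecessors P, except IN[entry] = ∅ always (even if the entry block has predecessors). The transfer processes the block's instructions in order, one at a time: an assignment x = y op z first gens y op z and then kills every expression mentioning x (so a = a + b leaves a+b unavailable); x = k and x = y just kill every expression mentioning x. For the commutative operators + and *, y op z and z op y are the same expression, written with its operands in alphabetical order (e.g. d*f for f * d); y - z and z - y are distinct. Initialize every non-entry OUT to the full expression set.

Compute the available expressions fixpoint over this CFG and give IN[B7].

Answer: {b*b}

Trace:
Per-block solution:
  B0: | IN={} | OUT={e-d}
  B1: | IN={e-d} | OUT={a+a, a-a, e-d}
  B2: | IN={} | OUT={}
  B3: | IN={} | OUT={}
  B4: | IN={} | OUT={b*b}
  B5: | IN={b*b} | OUT={b*b}
  B6: | IN={b*b} | OUT={b*b}
  B7: | IN={b*b} | OUT={b*b, b+d}
  B8: | IN={} | OUT={}

Merge at B7: IN[B7] = OUT[B6] = {b*b}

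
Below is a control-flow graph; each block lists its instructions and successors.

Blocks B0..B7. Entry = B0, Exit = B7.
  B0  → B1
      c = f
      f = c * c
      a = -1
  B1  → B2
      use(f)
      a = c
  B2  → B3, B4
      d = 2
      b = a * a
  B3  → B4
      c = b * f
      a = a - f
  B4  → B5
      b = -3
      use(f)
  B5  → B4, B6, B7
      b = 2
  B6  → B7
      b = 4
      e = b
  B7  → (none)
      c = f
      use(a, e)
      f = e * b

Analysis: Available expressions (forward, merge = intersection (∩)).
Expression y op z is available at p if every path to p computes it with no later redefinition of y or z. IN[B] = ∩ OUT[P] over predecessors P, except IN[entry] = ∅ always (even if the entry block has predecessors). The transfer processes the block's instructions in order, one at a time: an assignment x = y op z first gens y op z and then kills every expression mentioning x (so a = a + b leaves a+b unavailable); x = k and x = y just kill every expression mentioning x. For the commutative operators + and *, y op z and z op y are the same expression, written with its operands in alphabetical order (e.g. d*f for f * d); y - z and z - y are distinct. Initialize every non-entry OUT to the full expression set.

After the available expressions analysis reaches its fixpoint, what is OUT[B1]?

Answer: {c*c}

Derivation:
Fixpoint table:
  B0:   IN={}   OUT={c*c}
  B1:   IN={c*c}   OUT={c*c}
  B2:   IN={c*c}   OUT={a*a, c*c}
  B3:   IN={a*a, c*c}   OUT={b*f}
  B4:   IN={}   OUT={}
  B5:   IN={}   OUT={}
  B6:   IN={}   OUT={}
  B7:   IN={}   OUT={b*e}

Merge at B1: IN[B1] = OUT[B0] = {c*c}
Applying B1's transfer function to that IN value gives OUT[B1] (row B1 above).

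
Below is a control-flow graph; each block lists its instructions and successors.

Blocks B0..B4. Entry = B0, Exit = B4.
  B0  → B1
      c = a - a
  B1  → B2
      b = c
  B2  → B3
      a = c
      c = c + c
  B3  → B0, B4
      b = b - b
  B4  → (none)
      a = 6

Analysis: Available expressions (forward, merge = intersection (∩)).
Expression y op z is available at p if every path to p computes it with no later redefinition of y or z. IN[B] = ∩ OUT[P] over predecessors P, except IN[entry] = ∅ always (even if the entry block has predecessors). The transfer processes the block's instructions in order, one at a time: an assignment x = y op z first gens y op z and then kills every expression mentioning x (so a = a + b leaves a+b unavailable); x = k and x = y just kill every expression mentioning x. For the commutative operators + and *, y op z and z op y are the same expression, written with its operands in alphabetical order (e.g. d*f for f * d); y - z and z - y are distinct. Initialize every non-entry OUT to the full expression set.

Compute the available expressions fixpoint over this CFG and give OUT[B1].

Converged values:
  B0: | IN={} | OUT={a-a}
  B1: | IN={a-a} | OUT={a-a}
  B2: | IN={a-a} | OUT={}
  B3: | IN={} | OUT={}
  B4: | IN={} | OUT={}

Merge at B1: IN[B1] = OUT[B0] = {a-a}
Applying B1's transfer function to that IN value gives OUT[B1] (row B1 above).

Answer: {a-a}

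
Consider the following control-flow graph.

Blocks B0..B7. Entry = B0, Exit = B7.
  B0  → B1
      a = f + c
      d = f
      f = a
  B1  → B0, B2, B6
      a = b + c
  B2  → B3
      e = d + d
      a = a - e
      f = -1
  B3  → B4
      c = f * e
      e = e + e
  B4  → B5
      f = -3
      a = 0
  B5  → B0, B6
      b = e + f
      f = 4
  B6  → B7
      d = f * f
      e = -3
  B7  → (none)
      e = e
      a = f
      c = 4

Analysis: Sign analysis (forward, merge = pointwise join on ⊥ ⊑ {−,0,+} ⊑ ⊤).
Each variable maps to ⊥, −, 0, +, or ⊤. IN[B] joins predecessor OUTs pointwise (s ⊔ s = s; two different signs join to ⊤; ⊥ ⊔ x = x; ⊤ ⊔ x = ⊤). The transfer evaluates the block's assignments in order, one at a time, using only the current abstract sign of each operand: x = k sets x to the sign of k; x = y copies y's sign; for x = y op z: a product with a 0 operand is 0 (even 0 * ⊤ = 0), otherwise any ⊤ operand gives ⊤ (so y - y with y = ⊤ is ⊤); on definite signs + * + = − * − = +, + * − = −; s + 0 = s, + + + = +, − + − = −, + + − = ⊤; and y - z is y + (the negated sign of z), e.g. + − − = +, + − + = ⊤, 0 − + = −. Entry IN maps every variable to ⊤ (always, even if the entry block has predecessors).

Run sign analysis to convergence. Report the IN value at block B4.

Per-block solution:
  B0:   IN=(all ⊤)   OUT=(all ⊤)
  B1:   IN=(all ⊤)   OUT=(all ⊤)
  B2:   IN=(all ⊤)   OUT={f:-; rest ⊤}
  B3:   IN={f:-; rest ⊤}   OUT={f:-; rest ⊤}
  B4:   IN={f:-; rest ⊤}   OUT={a:0, f:-; rest ⊤}
  B5:   IN={a:0, f:-; rest ⊤}   OUT={a:0, f:+; rest ⊤}
  B6:   IN=(all ⊤)   OUT={e:-; rest ⊤}
  B7:   IN={e:-; rest ⊤}   OUT={c:+, e:-; rest ⊤}

Merge at B4: IN[B4] = OUT[B3] = {a: ⊤, b: ⊤, c: ⊤, d: ⊤, e: ⊤, f: -}

Answer: {a: ⊤, b: ⊤, c: ⊤, d: ⊤, e: ⊤, f: -}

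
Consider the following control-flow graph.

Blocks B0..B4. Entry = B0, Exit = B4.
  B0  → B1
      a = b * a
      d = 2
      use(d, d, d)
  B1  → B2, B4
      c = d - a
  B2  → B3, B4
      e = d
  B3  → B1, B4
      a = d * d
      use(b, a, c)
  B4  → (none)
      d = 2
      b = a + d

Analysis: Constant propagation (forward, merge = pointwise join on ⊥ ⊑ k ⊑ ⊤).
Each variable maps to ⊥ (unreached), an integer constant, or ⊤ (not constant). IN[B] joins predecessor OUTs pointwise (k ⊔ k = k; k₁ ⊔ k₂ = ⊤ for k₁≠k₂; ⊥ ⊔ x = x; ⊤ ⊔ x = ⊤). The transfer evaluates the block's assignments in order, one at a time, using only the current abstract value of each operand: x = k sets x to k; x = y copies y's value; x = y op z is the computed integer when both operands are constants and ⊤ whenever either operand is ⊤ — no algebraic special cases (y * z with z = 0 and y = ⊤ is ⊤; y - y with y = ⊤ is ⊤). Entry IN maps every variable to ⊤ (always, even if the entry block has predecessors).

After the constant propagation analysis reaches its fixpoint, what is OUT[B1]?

Fixpoint table:
  B0:   IN=(all ⊤)   OUT={d:2; rest ⊤}
  B1:   IN={d:2; rest ⊤}   OUT={d:2; rest ⊤}
  B2:   IN={d:2; rest ⊤}   OUT={d:2, e:2; rest ⊤}
  B3:   IN={d:2, e:2; rest ⊤}   OUT={a:4, d:2, e:2; rest ⊤}
  B4:   IN={d:2; rest ⊤}   OUT={d:2; rest ⊤}

Merge at B1: IN[B1] = OUT[B0] ⊔ OUT[B3] = {a: ⊤, b: ⊤, c: ⊤, d: 2, e: ⊤, f: ⊤}
Applying B1's transfer function to that IN value gives OUT[B1] (row B1 above).

Answer: {a: ⊤, b: ⊤, c: ⊤, d: 2, e: ⊤, f: ⊤}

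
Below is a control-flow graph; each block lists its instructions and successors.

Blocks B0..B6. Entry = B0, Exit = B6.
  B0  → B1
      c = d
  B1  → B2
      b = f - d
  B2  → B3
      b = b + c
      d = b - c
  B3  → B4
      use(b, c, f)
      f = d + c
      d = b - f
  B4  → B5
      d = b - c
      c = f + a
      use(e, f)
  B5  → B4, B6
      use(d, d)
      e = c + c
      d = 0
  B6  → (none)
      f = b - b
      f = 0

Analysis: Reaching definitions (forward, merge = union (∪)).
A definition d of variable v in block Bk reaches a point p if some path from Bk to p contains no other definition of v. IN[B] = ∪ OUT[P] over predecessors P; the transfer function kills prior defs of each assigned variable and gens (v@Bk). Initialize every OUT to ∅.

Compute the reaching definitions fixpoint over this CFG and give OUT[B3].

Answer: {b@B2, c@B0, d@B3, f@B3}

Derivation:
Converged values:
  B0:   IN={}   OUT={c@B0}
  B1:   IN={c@B0}   OUT={b@B1, c@B0}
  B2:   IN={b@B1, c@B0}   OUT={b@B2, c@B0, d@B2}
  B3:   IN={b@B2, c@B0, d@B2}   OUT={b@B2, c@B0, d@B3, f@B3}
  B4:   IN={b@B2, c@B0, c@B4, d@B3, d@B5, e@B5, f@B3}   OUT={b@B2, c@B4, d@B4, e@B5, f@B3}
  B5:   IN={b@B2, c@B4, d@B4, e@B5, f@B3}   OUT={b@B2, c@B4, d@B5, e@B5, f@B3}
  B6:   IN={b@B2, c@B4, d@B5, e@B5, f@B3}   OUT={b@B2, c@B4, d@B5, e@B5, f@B6}

Merge at B3: IN[B3] = OUT[B2] = {b@B2, c@B0, d@B2}
Applying B3's transfer function to that IN value gives OUT[B3] (row B3 above).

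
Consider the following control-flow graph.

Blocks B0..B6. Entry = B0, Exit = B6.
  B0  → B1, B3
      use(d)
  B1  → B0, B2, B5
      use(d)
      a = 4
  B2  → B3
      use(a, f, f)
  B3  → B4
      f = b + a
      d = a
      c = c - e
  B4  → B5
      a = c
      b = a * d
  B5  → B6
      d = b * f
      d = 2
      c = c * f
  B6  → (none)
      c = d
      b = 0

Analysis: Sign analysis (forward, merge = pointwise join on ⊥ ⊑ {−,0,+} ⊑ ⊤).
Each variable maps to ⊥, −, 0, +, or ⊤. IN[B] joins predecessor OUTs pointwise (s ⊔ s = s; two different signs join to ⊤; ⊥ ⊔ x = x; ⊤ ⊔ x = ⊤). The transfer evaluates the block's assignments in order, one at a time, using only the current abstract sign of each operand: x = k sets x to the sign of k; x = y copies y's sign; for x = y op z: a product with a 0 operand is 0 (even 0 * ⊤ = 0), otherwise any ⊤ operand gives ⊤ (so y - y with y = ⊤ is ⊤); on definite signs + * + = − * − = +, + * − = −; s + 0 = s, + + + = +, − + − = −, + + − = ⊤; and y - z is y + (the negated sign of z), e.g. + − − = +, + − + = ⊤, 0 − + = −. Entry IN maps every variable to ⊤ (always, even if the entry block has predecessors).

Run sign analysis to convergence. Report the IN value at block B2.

Fixpoint table:
  B0:   IN=(all ⊤)   OUT=(all ⊤)
  B1:   IN=(all ⊤)   OUT={a:+; rest ⊤}
  B2:   IN={a:+; rest ⊤}   OUT={a:+; rest ⊤}
  B3:   IN=(all ⊤)   OUT=(all ⊤)
  B4:   IN=(all ⊤)   OUT=(all ⊤)
  B5:   IN=(all ⊤)   OUT={d:+; rest ⊤}
  B6:   IN={d:+; rest ⊤}   OUT={b:0, c:+, d:+; rest ⊤}

Merge at B2: IN[B2] = OUT[B1] = {a: +, b: ⊤, c: ⊤, d: ⊤, e: ⊤, f: ⊤}

Answer: {a: +, b: ⊤, c: ⊤, d: ⊤, e: ⊤, f: ⊤}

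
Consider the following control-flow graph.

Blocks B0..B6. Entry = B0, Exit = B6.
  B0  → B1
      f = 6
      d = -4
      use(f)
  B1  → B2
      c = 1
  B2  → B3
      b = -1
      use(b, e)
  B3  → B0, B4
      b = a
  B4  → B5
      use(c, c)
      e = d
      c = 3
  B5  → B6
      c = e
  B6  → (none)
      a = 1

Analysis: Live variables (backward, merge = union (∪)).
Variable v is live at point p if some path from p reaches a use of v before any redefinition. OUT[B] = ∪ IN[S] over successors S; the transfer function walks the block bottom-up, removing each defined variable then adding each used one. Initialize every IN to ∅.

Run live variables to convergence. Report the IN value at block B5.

Answer: {e}

Trace:
Converged values:
  B0: | IN={a, e} | OUT={a, d, e}
  B1: | IN={a, d, e} | OUT={a, c, d, e}
  B2: | IN={a, c, d, e} | OUT={a, c, d, e}
  B3: | IN={a, c, d, e} | OUT={a, c, d, e}
  B4: | IN={c, d} | OUT={e}
  B5: | IN={e} | OUT={}
  B6: | IN={} | OUT={}

Merge at B5: OUT[B5] = IN[B6] = {}
Applying B5's transfer function to that OUT value gives IN[B5] (row B5 above).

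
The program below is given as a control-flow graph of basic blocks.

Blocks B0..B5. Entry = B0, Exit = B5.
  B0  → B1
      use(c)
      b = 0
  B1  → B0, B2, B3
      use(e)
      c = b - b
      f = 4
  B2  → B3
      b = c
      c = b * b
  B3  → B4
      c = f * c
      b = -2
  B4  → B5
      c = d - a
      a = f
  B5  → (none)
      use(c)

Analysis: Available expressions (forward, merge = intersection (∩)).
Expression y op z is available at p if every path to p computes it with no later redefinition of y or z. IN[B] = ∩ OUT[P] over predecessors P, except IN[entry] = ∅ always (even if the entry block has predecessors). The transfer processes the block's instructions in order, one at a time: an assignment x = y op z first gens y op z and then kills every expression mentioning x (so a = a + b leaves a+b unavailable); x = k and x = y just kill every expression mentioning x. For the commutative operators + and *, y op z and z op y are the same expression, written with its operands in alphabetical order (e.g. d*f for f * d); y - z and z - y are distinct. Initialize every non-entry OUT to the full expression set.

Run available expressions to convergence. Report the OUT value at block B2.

Answer: {b*b}

Derivation:
Fixpoint table:
  B0: | IN={} | OUT={}
  B1: | IN={} | OUT={b-b}
  B2: | IN={b-b} | OUT={b*b}
  B3: | IN={} | OUT={}
  B4: | IN={} | OUT={}
  B5: | IN={} | OUT={}

Merge at B2: IN[B2] = OUT[B1] = {b-b}
Applying B2's transfer function to that IN value gives OUT[B2] (row B2 above).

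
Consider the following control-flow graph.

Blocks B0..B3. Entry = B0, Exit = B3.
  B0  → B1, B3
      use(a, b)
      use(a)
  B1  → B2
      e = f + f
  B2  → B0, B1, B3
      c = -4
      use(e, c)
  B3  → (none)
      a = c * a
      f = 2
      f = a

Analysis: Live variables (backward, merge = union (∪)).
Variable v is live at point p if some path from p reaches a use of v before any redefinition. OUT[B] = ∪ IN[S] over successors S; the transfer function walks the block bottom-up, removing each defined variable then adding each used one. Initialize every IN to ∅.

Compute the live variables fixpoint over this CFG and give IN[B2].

Answer: {a, b, e, f}

Working:
Per-block solution:
  B0:   IN={a, b, c, f}   OUT={a, b, c, f}
  B1:   IN={a, b, f}   OUT={a, b, e, f}
  B2:   IN={a, b, e, f}   OUT={a, b, c, f}
  B3:   IN={a, c}   OUT={}

Merge at B2: OUT[B2] = IN[B0] ⊔ IN[B1] ⊔ IN[B3] = {a, b, c, f}
Applying B2's transfer function to that OUT value gives IN[B2] (row B2 above).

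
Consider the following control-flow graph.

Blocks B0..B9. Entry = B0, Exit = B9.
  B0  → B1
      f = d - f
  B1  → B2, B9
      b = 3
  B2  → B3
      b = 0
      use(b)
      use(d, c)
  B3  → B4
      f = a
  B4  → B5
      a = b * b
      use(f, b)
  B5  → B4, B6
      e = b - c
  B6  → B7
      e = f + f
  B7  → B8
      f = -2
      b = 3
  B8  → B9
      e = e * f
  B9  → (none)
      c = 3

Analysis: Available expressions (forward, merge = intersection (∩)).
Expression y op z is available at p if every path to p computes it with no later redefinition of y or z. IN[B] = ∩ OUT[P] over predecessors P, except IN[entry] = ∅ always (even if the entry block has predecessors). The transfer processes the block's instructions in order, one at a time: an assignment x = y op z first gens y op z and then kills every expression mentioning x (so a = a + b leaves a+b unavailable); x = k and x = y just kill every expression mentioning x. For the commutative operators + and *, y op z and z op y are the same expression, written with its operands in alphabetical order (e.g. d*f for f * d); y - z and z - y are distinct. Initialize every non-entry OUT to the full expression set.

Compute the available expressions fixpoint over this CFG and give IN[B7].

Fixpoint table:
  B0:   IN={}   OUT={}
  B1:   IN={}   OUT={}
  B2:   IN={}   OUT={}
  B3:   IN={}   OUT={}
  B4:   IN={}   OUT={b*b}
  B5:   IN={b*b}   OUT={b*b, b-c}
  B6:   IN={b*b, b-c}   OUT={b*b, b-c, f+f}
  B7:   IN={b*b, b-c, f+f}   OUT={}
  B8:   IN={}   OUT={}
  B9:   IN={}   OUT={}

Merge at B7: IN[B7] = OUT[B6] = {b*b, b-c, f+f}

Answer: {b*b, b-c, f+f}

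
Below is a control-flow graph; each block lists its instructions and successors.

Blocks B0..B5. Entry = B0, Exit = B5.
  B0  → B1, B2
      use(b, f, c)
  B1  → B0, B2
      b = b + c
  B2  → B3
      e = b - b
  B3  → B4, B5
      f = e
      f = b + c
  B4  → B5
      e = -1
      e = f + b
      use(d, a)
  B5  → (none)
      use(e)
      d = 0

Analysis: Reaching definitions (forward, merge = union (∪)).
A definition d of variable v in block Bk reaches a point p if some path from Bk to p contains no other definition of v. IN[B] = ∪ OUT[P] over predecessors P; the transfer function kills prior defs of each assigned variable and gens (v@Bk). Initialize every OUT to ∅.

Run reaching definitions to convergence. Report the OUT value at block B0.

Answer: {b@B1}

Trace:
Fixpoint table:
  B0:  IN={b@B1}  OUT={b@B1}
  B1:  IN={b@B1}  OUT={b@B1}
  B2:  IN={b@B1}  OUT={b@B1, e@B2}
  B3:  IN={b@B1, e@B2}  OUT={b@B1, e@B2, f@B3}
  B4:  IN={b@B1, e@B2, f@B3}  OUT={b@B1, e@B4, f@B3}
  B5:  IN={b@B1, e@B2, e@B4, f@B3}  OUT={b@B1, d@B5, e@B2, e@B4, f@B3}

Merge at B0 (entry node, so the boundary value {} is joined with the incoming edge(s)): IN[B0] = {} ⊔ OUT[B1] = {b@B1}
Applying B0's transfer function to that IN value gives OUT[B0] (row B0 above).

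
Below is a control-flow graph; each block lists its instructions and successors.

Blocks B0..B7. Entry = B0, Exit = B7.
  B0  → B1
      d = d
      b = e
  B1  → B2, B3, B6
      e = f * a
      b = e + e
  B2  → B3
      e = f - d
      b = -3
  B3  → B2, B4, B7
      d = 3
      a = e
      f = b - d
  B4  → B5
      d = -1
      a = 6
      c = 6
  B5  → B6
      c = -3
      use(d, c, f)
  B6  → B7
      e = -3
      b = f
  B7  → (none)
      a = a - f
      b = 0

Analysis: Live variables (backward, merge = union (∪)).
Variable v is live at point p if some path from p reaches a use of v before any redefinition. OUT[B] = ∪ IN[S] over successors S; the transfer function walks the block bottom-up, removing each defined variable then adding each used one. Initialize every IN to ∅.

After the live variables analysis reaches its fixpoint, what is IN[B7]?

Converged values:
  B0:  IN={a, d, e, f}  OUT={a, d, f}
  B1:  IN={a, d, f}  OUT={a, b, d, e, f}
  B2:  IN={d, f}  OUT={b, e}
  B3:  IN={b, e}  OUT={a, d, f}
  B4:  IN={f}  OUT={a, d, f}
  B5:  IN={a, d, f}  OUT={a, f}
  B6:  IN={a, f}  OUT={a, f}
  B7:  IN={a, f}  OUT={}

B7 is the boundary node: OUT[B7] = {}
Applying B7's transfer function to that OUT value gives IN[B7] (row B7 above).

Answer: {a, f}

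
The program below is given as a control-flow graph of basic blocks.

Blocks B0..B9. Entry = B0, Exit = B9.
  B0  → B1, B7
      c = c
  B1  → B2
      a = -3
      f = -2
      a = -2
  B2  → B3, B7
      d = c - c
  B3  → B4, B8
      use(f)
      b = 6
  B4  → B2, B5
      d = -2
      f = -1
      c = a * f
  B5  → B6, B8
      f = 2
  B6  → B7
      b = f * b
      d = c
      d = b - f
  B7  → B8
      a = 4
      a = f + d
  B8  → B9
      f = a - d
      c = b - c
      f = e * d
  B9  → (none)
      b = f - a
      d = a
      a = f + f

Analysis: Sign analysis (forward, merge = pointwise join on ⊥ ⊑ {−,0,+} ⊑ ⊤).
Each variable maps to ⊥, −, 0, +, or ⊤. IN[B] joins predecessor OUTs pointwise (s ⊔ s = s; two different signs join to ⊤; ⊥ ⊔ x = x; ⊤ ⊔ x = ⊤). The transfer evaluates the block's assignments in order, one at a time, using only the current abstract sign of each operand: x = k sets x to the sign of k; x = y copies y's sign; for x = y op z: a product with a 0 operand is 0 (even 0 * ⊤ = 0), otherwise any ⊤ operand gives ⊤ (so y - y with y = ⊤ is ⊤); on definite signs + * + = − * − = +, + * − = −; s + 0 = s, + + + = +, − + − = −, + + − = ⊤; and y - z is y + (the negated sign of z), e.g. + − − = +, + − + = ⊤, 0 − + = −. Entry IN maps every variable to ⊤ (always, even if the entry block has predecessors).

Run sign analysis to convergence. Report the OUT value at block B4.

Answer: {a: -, b: +, c: +, d: -, e: ⊤, f: -}

Trace:
Fixpoint table:
  B0: | IN=(all ⊤) | OUT=(all ⊤)
  B1: | IN=(all ⊤) | OUT={a:-, f:-; rest ⊤}
  B2: | IN={a:-, f:-; rest ⊤} | OUT={a:-, f:-; rest ⊤}
  B3: | IN={a:-, f:-; rest ⊤} | OUT={a:-, b:+, f:-; rest ⊤}
  B4: | IN={a:-, b:+, f:-; rest ⊤} | OUT={a:-, b:+, c:+, d:-, f:-; rest ⊤}
  B5: | IN={a:-, b:+, c:+, d:-, f:-; rest ⊤} | OUT={a:-, b:+, c:+, d:-, f:+; rest ⊤}
  B6: | IN={a:-, b:+, c:+, d:-, f:+; rest ⊤} | OUT={a:-, b:+, c:+, f:+; rest ⊤}
  B7: | IN=(all ⊤) | OUT=(all ⊤)
  B8: | IN=(all ⊤) | OUT=(all ⊤)
  B9: | IN=(all ⊤) | OUT=(all ⊤)

Merge at B4: IN[B4] = OUT[B3] = {a: -, b: +, c: ⊤, d: ⊤, e: ⊤, f: -}
Applying B4's transfer function to that IN value gives OUT[B4] (row B4 above).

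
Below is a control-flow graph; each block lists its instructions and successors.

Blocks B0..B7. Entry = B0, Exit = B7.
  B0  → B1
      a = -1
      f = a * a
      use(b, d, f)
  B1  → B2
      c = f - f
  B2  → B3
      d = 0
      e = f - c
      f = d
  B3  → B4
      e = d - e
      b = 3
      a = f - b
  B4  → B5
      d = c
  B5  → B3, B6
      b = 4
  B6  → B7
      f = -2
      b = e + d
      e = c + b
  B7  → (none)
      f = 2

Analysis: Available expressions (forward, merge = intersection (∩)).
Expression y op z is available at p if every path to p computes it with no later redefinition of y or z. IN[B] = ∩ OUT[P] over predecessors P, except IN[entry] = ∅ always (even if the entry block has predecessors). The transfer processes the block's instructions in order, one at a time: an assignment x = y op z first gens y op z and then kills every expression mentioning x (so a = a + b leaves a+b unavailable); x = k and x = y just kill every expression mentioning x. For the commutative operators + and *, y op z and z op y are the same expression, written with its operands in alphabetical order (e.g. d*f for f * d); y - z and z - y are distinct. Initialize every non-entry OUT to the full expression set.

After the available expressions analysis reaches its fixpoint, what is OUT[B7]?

Answer: {b+c}

Derivation:
Converged values:
  B0: | IN={} | OUT={a*a}
  B1: | IN={a*a} | OUT={a*a, f-f}
  B2: | IN={a*a, f-f} | OUT={a*a}
  B3: | IN={} | OUT={f-b}
  B4: | IN={f-b} | OUT={f-b}
  B5: | IN={f-b} | OUT={}
  B6: | IN={} | OUT={b+c}
  B7: | IN={b+c} | OUT={b+c}

Merge at B7: IN[B7] = OUT[B6] = {b+c}
Applying B7's transfer function to that IN value gives OUT[B7] (row B7 above).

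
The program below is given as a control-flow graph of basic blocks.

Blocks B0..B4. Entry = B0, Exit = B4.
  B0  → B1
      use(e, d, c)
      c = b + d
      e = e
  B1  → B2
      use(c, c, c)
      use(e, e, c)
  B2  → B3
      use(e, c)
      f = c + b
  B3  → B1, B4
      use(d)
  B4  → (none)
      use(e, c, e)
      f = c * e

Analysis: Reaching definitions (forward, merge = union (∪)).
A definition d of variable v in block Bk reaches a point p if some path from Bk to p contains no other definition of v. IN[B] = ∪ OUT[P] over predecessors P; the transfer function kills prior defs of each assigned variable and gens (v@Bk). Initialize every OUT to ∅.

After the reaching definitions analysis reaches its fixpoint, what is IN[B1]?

Fixpoint table:
  B0: | IN={} | OUT={c@B0, e@B0}
  B1: | IN={c@B0, e@B0, f@B2} | OUT={c@B0, e@B0, f@B2}
  B2: | IN={c@B0, e@B0, f@B2} | OUT={c@B0, e@B0, f@B2}
  B3: | IN={c@B0, e@B0, f@B2} | OUT={c@B0, e@B0, f@B2}
  B4: | IN={c@B0, e@B0, f@B2} | OUT={c@B0, e@B0, f@B4}

Merge at B1: IN[B1] = OUT[B0] ⊔ OUT[B3] = {c@B0, e@B0, f@B2}

Answer: {c@B0, e@B0, f@B2}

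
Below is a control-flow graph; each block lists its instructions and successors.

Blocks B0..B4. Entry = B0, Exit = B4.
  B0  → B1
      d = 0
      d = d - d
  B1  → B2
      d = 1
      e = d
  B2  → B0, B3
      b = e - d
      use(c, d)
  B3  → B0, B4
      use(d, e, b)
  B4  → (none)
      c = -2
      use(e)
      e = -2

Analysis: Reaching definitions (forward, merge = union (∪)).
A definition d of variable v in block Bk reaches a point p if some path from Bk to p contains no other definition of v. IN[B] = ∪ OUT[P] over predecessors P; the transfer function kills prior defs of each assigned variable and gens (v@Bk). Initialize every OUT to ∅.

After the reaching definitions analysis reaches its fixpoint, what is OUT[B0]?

Converged values:
  B0:  IN={b@B2, d@B1, e@B1}  OUT={b@B2, d@B0, e@B1}
  B1:  IN={b@B2, d@B0, e@B1}  OUT={b@B2, d@B1, e@B1}
  B2:  IN={b@B2, d@B1, e@B1}  OUT={b@B2, d@B1, e@B1}
  B3:  IN={b@B2, d@B1, e@B1}  OUT={b@B2, d@B1, e@B1}
  B4:  IN={b@B2, d@B1, e@B1}  OUT={b@B2, c@B4, d@B1, e@B4}

Merge at B0 (entry node, so the boundary value {} is joined with the incoming edge(s)): IN[B0] = {} ⊔ OUT[B2] ⊔ OUT[B3] = {b@B2, d@B1, e@B1}
Applying B0's transfer function to that IN value gives OUT[B0] (row B0 above).

Answer: {b@B2, d@B0, e@B1}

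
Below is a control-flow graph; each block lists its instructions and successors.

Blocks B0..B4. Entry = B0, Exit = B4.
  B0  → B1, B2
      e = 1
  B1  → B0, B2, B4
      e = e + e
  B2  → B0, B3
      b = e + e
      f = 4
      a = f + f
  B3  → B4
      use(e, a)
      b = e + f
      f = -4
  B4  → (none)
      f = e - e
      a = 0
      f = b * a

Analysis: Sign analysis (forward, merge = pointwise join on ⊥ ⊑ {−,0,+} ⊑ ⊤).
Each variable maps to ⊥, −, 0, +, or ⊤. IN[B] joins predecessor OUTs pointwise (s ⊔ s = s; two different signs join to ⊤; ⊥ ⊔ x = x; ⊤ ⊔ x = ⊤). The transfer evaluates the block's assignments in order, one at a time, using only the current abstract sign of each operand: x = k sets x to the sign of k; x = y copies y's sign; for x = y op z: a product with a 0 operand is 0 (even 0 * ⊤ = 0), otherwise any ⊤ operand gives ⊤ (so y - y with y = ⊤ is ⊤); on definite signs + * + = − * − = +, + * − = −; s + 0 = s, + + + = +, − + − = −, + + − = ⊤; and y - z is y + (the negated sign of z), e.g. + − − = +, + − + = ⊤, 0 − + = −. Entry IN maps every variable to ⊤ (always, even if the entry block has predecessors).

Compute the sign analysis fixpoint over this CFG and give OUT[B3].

Answer: {a: +, b: +, c: ⊤, d: ⊤, e: +, f: -}

Working:
Converged values:
  B0:  IN=(all ⊤)  OUT={e:+; rest ⊤}
  B1:  IN={e:+; rest ⊤}  OUT={e:+; rest ⊤}
  B2:  IN={e:+; rest ⊤}  OUT={a:+, b:+, e:+, f:+; rest ⊤}
  B3:  IN={a:+, b:+, e:+, f:+; rest ⊤}  OUT={a:+, b:+, e:+, f:-; rest ⊤}
  B4:  IN={e:+; rest ⊤}  OUT={a:0, e:+, f:0; rest ⊤}

Merge at B3: IN[B3] = OUT[B2] = {a: +, b: +, c: ⊤, d: ⊤, e: +, f: +}
Applying B3's transfer function to that IN value gives OUT[B3] (row B3 above).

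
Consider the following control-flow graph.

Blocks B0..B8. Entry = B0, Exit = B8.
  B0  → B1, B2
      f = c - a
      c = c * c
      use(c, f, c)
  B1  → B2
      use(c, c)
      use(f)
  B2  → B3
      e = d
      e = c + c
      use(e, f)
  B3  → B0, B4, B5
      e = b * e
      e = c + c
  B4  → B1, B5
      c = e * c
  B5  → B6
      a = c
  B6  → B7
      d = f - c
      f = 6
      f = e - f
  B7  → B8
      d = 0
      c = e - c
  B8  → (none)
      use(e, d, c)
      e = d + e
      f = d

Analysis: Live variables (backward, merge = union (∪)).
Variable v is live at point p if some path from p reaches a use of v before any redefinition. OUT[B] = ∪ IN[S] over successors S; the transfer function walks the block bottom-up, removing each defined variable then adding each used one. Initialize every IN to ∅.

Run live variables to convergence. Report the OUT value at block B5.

Answer: {c, e, f}

Derivation:
Per-block solution:
  B0:   IN={a, b, c, d}   OUT={a, b, c, d, f}
  B1:   IN={a, b, c, d, f}   OUT={a, b, c, d, f}
  B2:   IN={a, b, c, d, f}   OUT={a, b, c, d, e, f}
  B3:   IN={a, b, c, d, e, f}   OUT={a, b, c, d, e, f}
  B4:   IN={a, b, c, d, e, f}   OUT={a, b, c, d, e, f}
  B5:   IN={c, e, f}   OUT={c, e, f}
  B6:   IN={c, e, f}   OUT={c, e}
  B7:   IN={c, e}   OUT={c, d, e}
  B8:   IN={c, d, e}   OUT={}

Merge at B5: OUT[B5] = IN[B6] = {c, e, f}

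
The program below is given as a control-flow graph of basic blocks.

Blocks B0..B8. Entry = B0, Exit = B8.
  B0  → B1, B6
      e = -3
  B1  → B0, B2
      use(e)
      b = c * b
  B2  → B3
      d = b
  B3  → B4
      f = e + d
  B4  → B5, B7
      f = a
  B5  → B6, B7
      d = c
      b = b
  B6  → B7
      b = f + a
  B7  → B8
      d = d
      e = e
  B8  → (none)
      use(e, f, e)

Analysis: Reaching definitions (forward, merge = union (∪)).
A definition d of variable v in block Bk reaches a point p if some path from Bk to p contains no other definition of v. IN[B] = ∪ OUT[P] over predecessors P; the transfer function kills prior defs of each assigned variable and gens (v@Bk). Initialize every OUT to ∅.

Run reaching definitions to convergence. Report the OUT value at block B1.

Answer: {b@B1, e@B0}

Derivation:
Per-block solution:
  B0:   IN={b@B1, e@B0}   OUT={b@B1, e@B0}
  B1:   IN={b@B1, e@B0}   OUT={b@B1, e@B0}
  B2:   IN={b@B1, e@B0}   OUT={b@B1, d@B2, e@B0}
  B3:   IN={b@B1, d@B2, e@B0}   OUT={b@B1, d@B2, e@B0, f@B3}
  B4:   IN={b@B1, d@B2, e@B0, f@B3}   OUT={b@B1, d@B2, e@B0, f@B4}
  B5:   IN={b@B1, d@B2, e@B0, f@B4}   OUT={b@B5, d@B5, e@B0, f@B4}
  B6:   IN={b@B1, b@B5, d@B5, e@B0, f@B4}   OUT={b@B6, d@B5, e@B0, f@B4}
  B7:   IN={b@B1, b@B5, b@B6, d@B2, d@B5, e@B0, f@B4}   OUT={b@B1, b@B5, b@B6, d@B7, e@B7, f@B4}
  B8:   IN={b@B1, b@B5, b@B6, d@B7, e@B7, f@B4}   OUT={b@B1, b@B5, b@B6, d@B7, e@B7, f@B4}

Merge at B1: IN[B1] = OUT[B0] = {b@B1, e@B0}
Applying B1's transfer function to that IN value gives OUT[B1] (row B1 above).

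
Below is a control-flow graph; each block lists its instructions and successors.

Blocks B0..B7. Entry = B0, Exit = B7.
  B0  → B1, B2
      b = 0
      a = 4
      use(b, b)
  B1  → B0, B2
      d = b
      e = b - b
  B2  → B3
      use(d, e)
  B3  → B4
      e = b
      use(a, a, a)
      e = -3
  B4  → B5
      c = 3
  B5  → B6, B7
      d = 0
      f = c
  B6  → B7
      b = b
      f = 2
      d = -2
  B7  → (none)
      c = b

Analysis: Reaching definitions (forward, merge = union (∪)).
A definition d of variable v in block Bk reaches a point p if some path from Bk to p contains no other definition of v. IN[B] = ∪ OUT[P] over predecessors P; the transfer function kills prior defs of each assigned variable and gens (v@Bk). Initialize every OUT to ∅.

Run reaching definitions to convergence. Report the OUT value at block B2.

Per-block solution:
  B0:   IN={a@B0, b@B0, d@B1, e@B1}   OUT={a@B0, b@B0, d@B1, e@B1}
  B1:   IN={a@B0, b@B0, d@B1, e@B1}   OUT={a@B0, b@B0, d@B1, e@B1}
  B2:   IN={a@B0, b@B0, d@B1, e@B1}   OUT={a@B0, b@B0, d@B1, e@B1}
  B3:   IN={a@B0, b@B0, d@B1, e@B1}   OUT={a@B0, b@B0, d@B1, e@B3}
  B4:   IN={a@B0, b@B0, d@B1, e@B3}   OUT={a@B0, b@B0, c@B4, d@B1, e@B3}
  B5:   IN={a@B0, b@B0, c@B4, d@B1, e@B3}   OUT={a@B0, b@B0, c@B4, d@B5, e@B3, f@B5}
  B6:   IN={a@B0, b@B0, c@B4, d@B5, e@B3, f@B5}   OUT={a@B0, b@B6, c@B4, d@B6, e@B3, f@B6}
  B7:   IN={a@B0, b@B0, b@B6, c@B4, d@B5, d@B6, e@B3, f@B5, f@B6}   OUT={a@B0, b@B0, b@B6, c@B7, d@B5, d@B6, e@B3, f@B5, f@B6}

Merge at B2: IN[B2] = OUT[B0] ⊔ OUT[B1] = {a@B0, b@B0, d@B1, e@B1}
Applying B2's transfer function to that IN value gives OUT[B2] (row B2 above).

Answer: {a@B0, b@B0, d@B1, e@B1}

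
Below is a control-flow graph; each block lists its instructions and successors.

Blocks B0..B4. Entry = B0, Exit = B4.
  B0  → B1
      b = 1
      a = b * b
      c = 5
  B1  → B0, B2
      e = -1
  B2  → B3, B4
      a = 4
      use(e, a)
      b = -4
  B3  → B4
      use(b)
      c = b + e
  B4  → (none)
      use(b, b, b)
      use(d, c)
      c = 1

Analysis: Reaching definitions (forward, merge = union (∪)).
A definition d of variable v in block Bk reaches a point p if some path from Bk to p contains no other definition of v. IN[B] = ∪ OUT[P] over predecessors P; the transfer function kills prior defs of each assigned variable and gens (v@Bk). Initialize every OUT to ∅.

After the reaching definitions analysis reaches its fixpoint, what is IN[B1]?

Converged values:
  B0: | IN={a@B0, b@B0, c@B0, e@B1} | OUT={a@B0, b@B0, c@B0, e@B1}
  B1: | IN={a@B0, b@B0, c@B0, e@B1} | OUT={a@B0, b@B0, c@B0, e@B1}
  B2: | IN={a@B0, b@B0, c@B0, e@B1} | OUT={a@B2, b@B2, c@B0, e@B1}
  B3: | IN={a@B2, b@B2, c@B0, e@B1} | OUT={a@B2, b@B2, c@B3, e@B1}
  B4: | IN={a@B2, b@B2, c@B0, c@B3, e@B1} | OUT={a@B2, b@B2, c@B4, e@B1}

Merge at B1: IN[B1] = OUT[B0] = {a@B0, b@B0, c@B0, e@B1}

Answer: {a@B0, b@B0, c@B0, e@B1}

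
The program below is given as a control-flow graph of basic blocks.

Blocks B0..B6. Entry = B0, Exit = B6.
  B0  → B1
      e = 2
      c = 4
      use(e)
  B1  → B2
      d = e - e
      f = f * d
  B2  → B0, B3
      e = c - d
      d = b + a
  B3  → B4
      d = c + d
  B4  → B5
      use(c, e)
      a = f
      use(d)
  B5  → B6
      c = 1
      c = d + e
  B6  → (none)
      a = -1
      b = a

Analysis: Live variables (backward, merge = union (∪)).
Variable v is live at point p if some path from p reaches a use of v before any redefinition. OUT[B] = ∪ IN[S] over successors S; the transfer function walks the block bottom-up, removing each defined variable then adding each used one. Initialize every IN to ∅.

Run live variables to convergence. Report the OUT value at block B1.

Answer: {a, b, c, d, f}

Derivation:
Converged values:
  B0:   IN={a, b, f}   OUT={a, b, c, e, f}
  B1:   IN={a, b, c, e, f}   OUT={a, b, c, d, f}
  B2:   IN={a, b, c, d, f}   OUT={a, b, c, d, e, f}
  B3:   IN={c, d, e, f}   OUT={c, d, e, f}
  B4:   IN={c, d, e, f}   OUT={d, e}
  B5:   IN={d, e}   OUT={}
  B6:   IN={}   OUT={}

Merge at B1: OUT[B1] = IN[B2] = {a, b, c, d, f}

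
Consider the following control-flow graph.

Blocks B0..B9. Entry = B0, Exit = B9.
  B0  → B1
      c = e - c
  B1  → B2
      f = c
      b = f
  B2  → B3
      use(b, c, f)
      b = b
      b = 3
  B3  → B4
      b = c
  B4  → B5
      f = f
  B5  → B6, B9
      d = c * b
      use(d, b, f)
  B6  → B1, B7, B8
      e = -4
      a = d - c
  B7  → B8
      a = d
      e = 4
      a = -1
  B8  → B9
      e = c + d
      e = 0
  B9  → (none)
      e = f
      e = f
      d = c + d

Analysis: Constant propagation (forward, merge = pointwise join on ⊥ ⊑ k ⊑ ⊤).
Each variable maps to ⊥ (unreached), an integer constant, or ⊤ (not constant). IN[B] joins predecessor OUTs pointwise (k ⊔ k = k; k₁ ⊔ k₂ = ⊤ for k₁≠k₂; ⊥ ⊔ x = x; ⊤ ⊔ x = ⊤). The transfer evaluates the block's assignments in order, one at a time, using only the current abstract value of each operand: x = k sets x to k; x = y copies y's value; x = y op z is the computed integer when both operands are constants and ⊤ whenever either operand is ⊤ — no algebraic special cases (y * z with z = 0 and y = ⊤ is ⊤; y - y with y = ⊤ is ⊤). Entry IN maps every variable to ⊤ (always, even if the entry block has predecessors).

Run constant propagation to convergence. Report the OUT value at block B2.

Answer: {a: ⊤, b: 3, c: ⊤, d: ⊤, e: ⊤, f: ⊤}

Derivation:
Per-block solution:
  B0: | IN=(all ⊤) | OUT=(all ⊤)
  B1: | IN=(all ⊤) | OUT=(all ⊤)
  B2: | IN=(all ⊤) | OUT={b:3; rest ⊤}
  B3: | IN={b:3; rest ⊤} | OUT=(all ⊤)
  B4: | IN=(all ⊤) | OUT=(all ⊤)
  B5: | IN=(all ⊤) | OUT=(all ⊤)
  B6: | IN=(all ⊤) | OUT={e:-4; rest ⊤}
  B7: | IN={e:-4; rest ⊤} | OUT={a:-1, e:4; rest ⊤}
  B8: | IN=(all ⊤) | OUT={e:0; rest ⊤}
  B9: | IN=(all ⊤) | OUT=(all ⊤)

Merge at B2: IN[B2] = OUT[B1] = {a: ⊤, b: ⊤, c: ⊤, d: ⊤, e: ⊤, f: ⊤}
Applying B2's transfer function to that IN value gives OUT[B2] (row B2 above).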